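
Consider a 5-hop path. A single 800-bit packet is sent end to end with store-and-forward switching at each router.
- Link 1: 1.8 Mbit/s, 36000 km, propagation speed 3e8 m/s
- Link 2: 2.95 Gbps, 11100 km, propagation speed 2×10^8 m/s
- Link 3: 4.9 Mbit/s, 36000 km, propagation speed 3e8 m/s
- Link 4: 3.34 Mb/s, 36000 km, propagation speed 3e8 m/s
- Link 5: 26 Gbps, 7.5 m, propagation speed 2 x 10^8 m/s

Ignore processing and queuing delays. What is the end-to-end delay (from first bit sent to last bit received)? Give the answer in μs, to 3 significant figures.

416000 μs

Transmission delays (L/R per hop): 444.444, 0.271186, 163.265, 239.521, 0.0307692 μs; sum = 847.533 μs.
Propagation delays (d/s per hop): 120000, 55500, 120000, 120000, 0.0375 μs; sum = 415500 μs.
End-to-end = 416000 μs.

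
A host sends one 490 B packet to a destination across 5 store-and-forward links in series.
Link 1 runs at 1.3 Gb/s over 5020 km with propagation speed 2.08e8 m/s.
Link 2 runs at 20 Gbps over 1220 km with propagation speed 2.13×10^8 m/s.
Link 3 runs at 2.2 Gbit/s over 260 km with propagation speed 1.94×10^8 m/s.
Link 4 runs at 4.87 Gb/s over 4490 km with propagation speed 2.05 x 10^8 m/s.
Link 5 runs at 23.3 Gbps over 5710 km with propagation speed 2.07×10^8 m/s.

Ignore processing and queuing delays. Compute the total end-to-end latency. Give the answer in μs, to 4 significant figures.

80700 μs

L = 490 × 8 = 3920 bits.
Transmission delays (L/R per hop): 3.01538, 0.196, 1.78182, 0.804928, 0.16824 μs; sum = 5.96637 μs.
Propagation delays (d/s per hop): 24134.6, 5727.7, 1340.21, 21902.4, 27584.5 μs; sum = 80689.5 μs.
End-to-end = 80700 μs.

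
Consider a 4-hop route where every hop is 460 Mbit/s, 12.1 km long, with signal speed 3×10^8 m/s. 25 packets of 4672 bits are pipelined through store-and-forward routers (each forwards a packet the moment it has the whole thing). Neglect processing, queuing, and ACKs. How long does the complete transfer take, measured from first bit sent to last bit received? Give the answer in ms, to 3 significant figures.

Per-hop transmission t_tx = L/R = 4672/460000000 = 0.0101565 ms.
Per-hop propagation t_prop = 12100/300000000 = 0.0403333 ms.
Pipeline fill: first packet needs 4·t_tx to clear all hops; remaining 24 packets each add one t_tx.
Total = (4+25-1)·t_tx + 4·t_prop = 28·0.0101565 + 4·0.0403333 = 0.446 ms.

0.446 ms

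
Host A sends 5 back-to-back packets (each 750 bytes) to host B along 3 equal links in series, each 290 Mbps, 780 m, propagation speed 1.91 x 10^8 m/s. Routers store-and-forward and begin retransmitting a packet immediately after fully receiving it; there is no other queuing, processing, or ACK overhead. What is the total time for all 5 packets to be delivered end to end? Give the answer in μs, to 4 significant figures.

Per-hop transmission t_tx = L/R = 6000/290000000 = 20.6897 μs.
Per-hop propagation t_prop = 780/191000000 = 4.08377 μs.
Pipeline fill: first packet needs 3·t_tx to clear all hops; remaining 4 packets each add one t_tx.
Total = (3+5-1)·t_tx + 3·t_prop = 7·20.6897 + 3·4.08377 = 157.1 μs.

157.1 μs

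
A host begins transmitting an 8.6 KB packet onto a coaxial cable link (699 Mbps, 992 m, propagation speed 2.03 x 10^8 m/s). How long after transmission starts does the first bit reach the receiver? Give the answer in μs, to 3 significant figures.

First bit experiences only propagation delay: d/s = 992/2.03e+08 = 4.89 μs.

4.89 μs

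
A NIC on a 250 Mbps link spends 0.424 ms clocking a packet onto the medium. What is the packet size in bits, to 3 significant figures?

L = R × t_tx = 250000000 b/s × 0.000424 s = 106000 bits.

106000 bits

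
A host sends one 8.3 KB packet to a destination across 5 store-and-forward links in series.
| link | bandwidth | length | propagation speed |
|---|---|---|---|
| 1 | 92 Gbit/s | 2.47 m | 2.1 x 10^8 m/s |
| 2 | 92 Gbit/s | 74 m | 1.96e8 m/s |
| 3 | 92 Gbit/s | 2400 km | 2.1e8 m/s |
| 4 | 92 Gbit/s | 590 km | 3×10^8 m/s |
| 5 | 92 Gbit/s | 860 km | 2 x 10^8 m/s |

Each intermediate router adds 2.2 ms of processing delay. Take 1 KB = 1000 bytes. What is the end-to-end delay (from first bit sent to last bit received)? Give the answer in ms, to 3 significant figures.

26.5 ms

L = 66400 bits.
Transmission delay per hop = L/R = 66400/92000000000 = 0.000721739 ms; 5 hops → 0.0036087 ms.
Propagation delays (d/s per hop): 1.17619e-05, 0.000377551, 11.4286, 1.96667, 4.3 ms; sum = 17.6956 ms.
Processing at 4 router(s): 4 × 2.2 ms = 8.8 ms.
End-to-end = 26.5 ms.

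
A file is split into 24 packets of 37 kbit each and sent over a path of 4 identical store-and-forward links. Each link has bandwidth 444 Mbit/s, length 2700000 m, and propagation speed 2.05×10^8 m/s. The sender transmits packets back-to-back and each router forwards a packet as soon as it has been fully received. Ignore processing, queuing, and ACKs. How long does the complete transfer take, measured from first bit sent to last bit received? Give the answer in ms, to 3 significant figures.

54.9 ms

Per-hop transmission t_tx = L/R = 37000/444000000 = 0.0833333 ms.
Per-hop propagation t_prop = 2700000/2.05e+08 = 13.1707 ms.
Pipeline fill: first packet needs 4·t_tx to clear all hops; remaining 23 packets each add one t_tx.
Total = (4+24-1)·t_tx + 4·t_prop = 27·0.0833333 + 4·13.1707 = 54.9 ms.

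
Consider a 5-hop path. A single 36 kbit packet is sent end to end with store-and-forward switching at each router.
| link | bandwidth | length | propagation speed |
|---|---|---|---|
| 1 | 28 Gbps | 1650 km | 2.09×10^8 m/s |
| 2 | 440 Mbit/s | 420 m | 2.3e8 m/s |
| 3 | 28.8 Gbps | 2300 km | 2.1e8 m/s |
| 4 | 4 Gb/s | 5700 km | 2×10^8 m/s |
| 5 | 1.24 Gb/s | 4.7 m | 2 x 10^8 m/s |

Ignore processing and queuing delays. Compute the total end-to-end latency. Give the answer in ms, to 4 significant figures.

L = 36000 bits.
Transmission delays (L/R per hop): 0.00128571, 0.0818182, 0.00125, 0.009, 0.0290323 ms; sum = 0.122386 ms.
Propagation delays (d/s per hop): 7.89474, 0.00182609, 10.9524, 28.5, 2.35e-05 ms; sum = 47.349 ms.
End-to-end = 47.47 ms.

47.47 ms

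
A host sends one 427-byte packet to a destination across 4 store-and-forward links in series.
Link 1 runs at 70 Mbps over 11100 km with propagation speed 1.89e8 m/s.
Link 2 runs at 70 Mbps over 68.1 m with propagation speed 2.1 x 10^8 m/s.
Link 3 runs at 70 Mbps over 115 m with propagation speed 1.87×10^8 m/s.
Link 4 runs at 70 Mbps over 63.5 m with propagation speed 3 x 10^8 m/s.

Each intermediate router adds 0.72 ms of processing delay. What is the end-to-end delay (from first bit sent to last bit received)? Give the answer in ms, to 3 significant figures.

L = 427 × 8 = 3416 bits.
Transmission delay per hop = L/R = 3416/70000000 = 0.0488 ms; 4 hops → 0.1952 ms.
Propagation delays (d/s per hop): 58.7302, 0.000324286, 0.000614973, 0.000211667 ms; sum = 58.7313 ms.
Processing at 3 router(s): 3 × 0.72 ms = 2.16 ms.
End-to-end = 61.1 ms.

61.1 ms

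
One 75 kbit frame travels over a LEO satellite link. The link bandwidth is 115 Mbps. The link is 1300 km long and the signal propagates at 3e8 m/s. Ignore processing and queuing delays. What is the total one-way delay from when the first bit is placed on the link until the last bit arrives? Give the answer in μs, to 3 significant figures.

4990 μs

L = 75000 bits.
Transmission delay = L/R = 75000 / 115000000 = 652.174 μs.
Propagation delay = d/s = 1300000 m / 300000000 m/s = 4333.33 μs.
Total = 4990 μs.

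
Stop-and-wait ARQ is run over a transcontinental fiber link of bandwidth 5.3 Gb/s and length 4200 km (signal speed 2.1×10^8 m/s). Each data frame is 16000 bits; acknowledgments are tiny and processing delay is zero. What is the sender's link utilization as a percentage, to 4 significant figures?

0.007547 %

t_tx = L/R = 16000/5300000000 = 3.01887e-06 s.
t_prop = 4200000/210000000 = 0.02 s; RTT = 0.04 s.
Cycle = t_tx + RTT = 0.040003 s.
Utilization = t_tx / cycle = 3.01887e-06/0.040003 = 0.007547 %.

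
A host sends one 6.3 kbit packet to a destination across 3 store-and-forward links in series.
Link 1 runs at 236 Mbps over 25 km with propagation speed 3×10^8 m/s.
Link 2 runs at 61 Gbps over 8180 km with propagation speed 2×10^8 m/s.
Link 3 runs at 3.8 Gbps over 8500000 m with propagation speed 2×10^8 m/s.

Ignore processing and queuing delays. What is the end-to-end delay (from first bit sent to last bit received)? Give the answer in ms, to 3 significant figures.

L = 6300 bits.
Transmission delays (L/R per hop): 0.0266949, 0.000103279, 0.00165789 ms; sum = 0.0284561 ms.
Propagation delays (d/s per hop): 0.0833333, 40.9, 42.5 ms; sum = 83.4833 ms.
End-to-end = 83.5 ms.

83.5 ms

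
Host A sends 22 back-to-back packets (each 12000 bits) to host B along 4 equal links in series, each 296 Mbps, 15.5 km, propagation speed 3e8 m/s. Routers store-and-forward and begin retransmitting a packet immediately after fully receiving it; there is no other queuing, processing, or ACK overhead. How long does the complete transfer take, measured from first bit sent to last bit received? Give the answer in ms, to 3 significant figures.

1.22 ms

Per-hop transmission t_tx = L/R = 12000/296000000 = 0.0405405 ms.
Per-hop propagation t_prop = 15500/300000000 = 0.0516667 ms.
Pipeline fill: first packet needs 4·t_tx to clear all hops; remaining 21 packets each add one t_tx.
Total = (4+22-1)·t_tx + 4·t_prop = 25·0.0405405 + 4·0.0516667 = 1.22 ms.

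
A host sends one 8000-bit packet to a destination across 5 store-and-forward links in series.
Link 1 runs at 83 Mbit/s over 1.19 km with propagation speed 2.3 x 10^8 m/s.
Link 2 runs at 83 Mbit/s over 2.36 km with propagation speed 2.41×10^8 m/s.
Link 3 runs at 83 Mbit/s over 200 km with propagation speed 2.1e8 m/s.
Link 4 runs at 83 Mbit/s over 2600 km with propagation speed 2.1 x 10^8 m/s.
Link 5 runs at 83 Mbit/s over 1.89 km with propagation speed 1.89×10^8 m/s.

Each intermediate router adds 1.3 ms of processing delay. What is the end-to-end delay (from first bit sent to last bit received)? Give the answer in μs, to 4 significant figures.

Transmission delay per hop = L/R = 8000/83000000 = 96.3855 μs; 5 hops → 481.928 μs.
Propagation delays (d/s per hop): 5.17391, 9.79253, 952.381, 12381, 10 μs; sum = 13358.3 μs.
Processing at 4 router(s): 4 × 1.3 ms = 5200 μs.
End-to-end = 19040 μs.

19040 μs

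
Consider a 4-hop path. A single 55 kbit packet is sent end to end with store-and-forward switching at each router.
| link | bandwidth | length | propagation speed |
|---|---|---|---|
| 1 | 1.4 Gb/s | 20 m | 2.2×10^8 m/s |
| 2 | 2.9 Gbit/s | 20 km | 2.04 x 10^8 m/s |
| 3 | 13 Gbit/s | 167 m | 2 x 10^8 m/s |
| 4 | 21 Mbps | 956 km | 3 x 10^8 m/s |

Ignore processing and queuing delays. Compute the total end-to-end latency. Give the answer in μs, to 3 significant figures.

L = 55000 bits.
Transmission delays (L/R per hop): 39.2857, 18.9655, 4.23077, 2619.05 μs; sum = 2681.53 μs.
Propagation delays (d/s per hop): 0.0909091, 98.0392, 0.835, 3186.67 μs; sum = 3285.63 μs.
End-to-end = 5970 μs.

5970 μs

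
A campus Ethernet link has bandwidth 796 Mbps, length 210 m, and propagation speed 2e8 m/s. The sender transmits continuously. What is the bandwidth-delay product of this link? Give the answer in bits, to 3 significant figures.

Propagation delay = 210 / 200000000 = 1.05e-06 s.
BDP = R × t_prop = 796000000 × 1.05e-06 = 835.8 bits.

836 bits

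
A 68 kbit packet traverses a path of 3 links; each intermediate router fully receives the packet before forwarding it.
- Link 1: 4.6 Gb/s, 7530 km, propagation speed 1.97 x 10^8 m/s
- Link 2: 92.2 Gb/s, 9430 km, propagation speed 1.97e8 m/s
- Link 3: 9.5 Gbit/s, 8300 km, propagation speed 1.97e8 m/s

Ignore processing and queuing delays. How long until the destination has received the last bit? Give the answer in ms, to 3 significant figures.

128 ms

L = 68000 bits.
Transmission delays (L/R per hop): 0.0147826, 0.000737527, 0.00715789 ms; sum = 0.022678 ms.
Propagation delays (d/s per hop): 38.2234, 47.868, 42.132 ms; sum = 128.223 ms.
End-to-end = 128 ms.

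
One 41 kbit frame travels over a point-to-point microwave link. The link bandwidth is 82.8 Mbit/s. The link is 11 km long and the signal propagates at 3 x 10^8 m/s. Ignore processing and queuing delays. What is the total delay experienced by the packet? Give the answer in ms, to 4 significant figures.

0.5318 ms

L = 41000 bits.
Transmission delay = L/R = 41000 / 82800000 = 0.495169 ms.
Propagation delay = d/s = 11000 m / 300000000 m/s = 0.0366667 ms.
Total = 0.5318 ms.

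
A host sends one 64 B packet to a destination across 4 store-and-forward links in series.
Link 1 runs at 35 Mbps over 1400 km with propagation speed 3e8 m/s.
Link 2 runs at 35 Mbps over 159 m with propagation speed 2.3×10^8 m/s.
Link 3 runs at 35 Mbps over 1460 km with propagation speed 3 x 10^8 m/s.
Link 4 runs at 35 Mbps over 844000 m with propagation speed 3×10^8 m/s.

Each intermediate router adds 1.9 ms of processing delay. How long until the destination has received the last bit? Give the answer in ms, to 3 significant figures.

18.1 ms

L = 64 × 8 = 512 bits.
Transmission delay per hop = L/R = 512/35000000 = 0.0146286 ms; 4 hops → 0.0585143 ms.
Propagation delays (d/s per hop): 4.66667, 0.000691304, 4.86667, 2.81333 ms; sum = 12.3474 ms.
Processing at 3 router(s): 3 × 1.9 ms = 5.7 ms.
End-to-end = 18.1 ms.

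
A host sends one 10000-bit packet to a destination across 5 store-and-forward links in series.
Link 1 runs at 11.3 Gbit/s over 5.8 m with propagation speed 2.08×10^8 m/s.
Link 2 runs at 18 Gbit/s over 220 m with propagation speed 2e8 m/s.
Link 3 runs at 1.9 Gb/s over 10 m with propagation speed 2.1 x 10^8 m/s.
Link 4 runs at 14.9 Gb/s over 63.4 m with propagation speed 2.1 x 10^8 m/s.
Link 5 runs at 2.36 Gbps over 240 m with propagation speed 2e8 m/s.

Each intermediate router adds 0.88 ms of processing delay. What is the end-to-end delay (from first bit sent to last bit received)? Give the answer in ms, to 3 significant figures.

3.53 ms

Transmission delays (L/R per hop): 0.000884956, 0.000555556, 0.00526316, 0.000671141, 0.00423729 ms; sum = 0.0116121 ms.
Propagation delays (d/s per hop): 2.78846e-05, 0.0011, 4.7619e-05, 0.000301905, 0.0012 ms; sum = 0.00267741 ms.
Processing at 4 router(s): 4 × 0.88 ms = 3.52 ms.
End-to-end = 3.53 ms.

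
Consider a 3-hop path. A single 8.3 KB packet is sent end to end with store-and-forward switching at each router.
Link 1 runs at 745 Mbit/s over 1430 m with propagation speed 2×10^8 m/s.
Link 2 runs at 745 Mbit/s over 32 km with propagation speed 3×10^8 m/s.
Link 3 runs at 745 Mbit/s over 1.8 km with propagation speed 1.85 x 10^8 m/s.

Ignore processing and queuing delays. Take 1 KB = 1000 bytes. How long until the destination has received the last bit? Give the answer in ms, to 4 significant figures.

L = 66400 bits.
Transmission delay per hop = L/R = 66400/745000000 = 0.0891275 ms; 3 hops → 0.267383 ms.
Propagation delays (d/s per hop): 0.00715, 0.106667, 0.00972973 ms; sum = 0.123546 ms.
End-to-end = 0.3909 ms.

0.3909 ms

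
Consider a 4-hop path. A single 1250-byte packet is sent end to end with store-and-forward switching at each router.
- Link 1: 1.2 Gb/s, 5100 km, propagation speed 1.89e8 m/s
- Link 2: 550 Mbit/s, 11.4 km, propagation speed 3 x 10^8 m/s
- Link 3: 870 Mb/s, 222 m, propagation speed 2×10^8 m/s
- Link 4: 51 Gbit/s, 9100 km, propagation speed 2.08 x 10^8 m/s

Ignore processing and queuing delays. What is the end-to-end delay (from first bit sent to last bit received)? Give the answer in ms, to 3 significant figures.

L = 1250 × 8 = 10000 bits.
Transmission delays (L/R per hop): 0.00833333, 0.0181818, 0.0114943, 0.000196078 ms; sum = 0.0382055 ms.
Propagation delays (d/s per hop): 26.9841, 0.038, 0.00111, 43.75 ms; sum = 70.7732 ms.
End-to-end = 70.8 ms.

70.8 ms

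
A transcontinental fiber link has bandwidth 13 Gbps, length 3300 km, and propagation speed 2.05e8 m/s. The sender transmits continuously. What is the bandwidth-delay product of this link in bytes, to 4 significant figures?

26160000 bytes

Propagation delay = 3300000 / 2.05e+08 = 0.0160976 s.
BDP = R × t_prop = 13000000000 × 0.0160976 = 209268000 bits.
In bytes: 209268000/8 = 26160000 bytes.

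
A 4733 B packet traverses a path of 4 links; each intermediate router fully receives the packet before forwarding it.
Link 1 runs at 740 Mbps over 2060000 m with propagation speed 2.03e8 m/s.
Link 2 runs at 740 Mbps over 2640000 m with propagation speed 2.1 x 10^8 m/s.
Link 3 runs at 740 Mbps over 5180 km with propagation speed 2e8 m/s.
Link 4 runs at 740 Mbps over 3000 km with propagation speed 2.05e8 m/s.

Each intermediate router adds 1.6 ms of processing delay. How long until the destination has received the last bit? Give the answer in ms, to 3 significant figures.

68.3 ms

L = 4733 × 8 = 37864 bits.
Transmission delay per hop = L/R = 37864/740000000 = 0.0511676 ms; 4 hops → 0.20467 ms.
Propagation delays (d/s per hop): 10.1478, 12.5714, 25.9, 14.6341 ms; sum = 63.2534 ms.
Processing at 3 router(s): 3 × 1.6 ms = 4.8 ms.
End-to-end = 68.3 ms.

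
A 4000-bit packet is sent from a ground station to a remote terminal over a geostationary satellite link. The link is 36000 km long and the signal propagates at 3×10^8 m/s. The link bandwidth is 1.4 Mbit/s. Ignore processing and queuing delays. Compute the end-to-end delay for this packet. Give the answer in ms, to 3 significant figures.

Transmission delay = L/R = 4000 / 1400000 = 2.85714 ms.
Propagation delay = d/s = 36000000 m / 300000000 m/s = 120 ms.
Total = 123 ms.

123 ms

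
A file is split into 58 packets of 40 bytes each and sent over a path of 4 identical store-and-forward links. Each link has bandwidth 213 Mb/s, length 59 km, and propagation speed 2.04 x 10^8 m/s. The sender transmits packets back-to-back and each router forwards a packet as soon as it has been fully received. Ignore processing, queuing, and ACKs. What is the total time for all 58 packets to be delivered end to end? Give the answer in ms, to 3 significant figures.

Per-hop transmission t_tx = L/R = 320/213000000 = 0.00150235 ms.
Per-hop propagation t_prop = 59000/204000000 = 0.289216 ms.
Pipeline fill: first packet needs 4·t_tx to clear all hops; remaining 57 packets each add one t_tx.
Total = (4+58-1)·t_tx + 4·t_prop = 61·0.00150235 + 4·0.289216 = 1.25 ms.

1.25 ms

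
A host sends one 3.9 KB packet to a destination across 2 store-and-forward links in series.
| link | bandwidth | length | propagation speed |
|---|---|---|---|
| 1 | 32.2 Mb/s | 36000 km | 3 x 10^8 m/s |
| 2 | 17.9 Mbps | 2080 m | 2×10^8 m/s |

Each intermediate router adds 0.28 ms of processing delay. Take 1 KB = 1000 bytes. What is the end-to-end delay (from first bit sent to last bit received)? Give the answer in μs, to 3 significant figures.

L = 31200 bits.
Transmission delays (L/R per hop): 968.944, 1743.02 μs; sum = 2711.96 μs.
Propagation delays (d/s per hop): 120000, 10.4 μs; sum = 120010 μs.
Processing at 1 router(s): 1 × 0.28 ms = 280 μs.
End-to-end = 123000 μs.

123000 μs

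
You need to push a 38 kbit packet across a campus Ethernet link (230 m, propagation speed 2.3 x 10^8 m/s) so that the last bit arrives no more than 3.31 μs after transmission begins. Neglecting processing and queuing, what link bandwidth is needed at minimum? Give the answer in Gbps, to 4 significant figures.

16.45 Gbps

Propagation delay = 230 / 2.3e+08 = 1 μs.
Transmission budget = 3.31 − 1 = 2.31 μs.
R ≥ L / t_tx = 38000 bits / 2.31e-06 s = 16.45 Gbps.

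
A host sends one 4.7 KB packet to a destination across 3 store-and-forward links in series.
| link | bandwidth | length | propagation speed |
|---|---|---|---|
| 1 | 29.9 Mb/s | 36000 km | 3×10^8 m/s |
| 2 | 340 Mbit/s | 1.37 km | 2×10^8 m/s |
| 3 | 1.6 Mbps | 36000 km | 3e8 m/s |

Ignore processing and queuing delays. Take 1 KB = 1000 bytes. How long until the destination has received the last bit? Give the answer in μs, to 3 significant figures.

L = 37600 bits.
Transmission delays (L/R per hop): 1257.53, 110.588, 23500 μs; sum = 24868.1 μs.
Propagation delays (d/s per hop): 120000, 6.85, 120000 μs; sum = 240007 μs.
End-to-end = 265000 μs.

265000 μs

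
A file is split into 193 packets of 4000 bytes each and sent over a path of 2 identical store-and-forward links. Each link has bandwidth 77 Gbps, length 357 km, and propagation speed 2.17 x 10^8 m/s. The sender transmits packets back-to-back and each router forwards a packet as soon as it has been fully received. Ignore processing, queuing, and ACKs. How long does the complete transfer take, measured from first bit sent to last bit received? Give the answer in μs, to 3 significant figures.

3370 μs

Per-hop transmission t_tx = L/R = 32000/77000000000 = 0.415584 μs.
Per-hop propagation t_prop = 357000/217000000 = 1645.16 μs.
Pipeline fill: first packet needs 2·t_tx to clear all hops; remaining 192 packets each add one t_tx.
Total = (2+193-1)·t_tx + 2·t_prop = 194·0.415584 + 2·1645.16 = 3370 μs.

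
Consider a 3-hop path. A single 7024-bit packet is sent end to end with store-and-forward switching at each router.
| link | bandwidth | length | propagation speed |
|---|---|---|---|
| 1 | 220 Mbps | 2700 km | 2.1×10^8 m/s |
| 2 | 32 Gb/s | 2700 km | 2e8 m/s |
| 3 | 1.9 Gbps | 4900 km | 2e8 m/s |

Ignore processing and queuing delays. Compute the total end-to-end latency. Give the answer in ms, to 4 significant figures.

Transmission delays (L/R per hop): 0.0319273, 0.0002195, 0.00369684 ms; sum = 0.0358436 ms.
Propagation delays (d/s per hop): 12.8571, 13.5, 24.5 ms; sum = 50.8571 ms.
End-to-end = 50.89 ms.

50.89 ms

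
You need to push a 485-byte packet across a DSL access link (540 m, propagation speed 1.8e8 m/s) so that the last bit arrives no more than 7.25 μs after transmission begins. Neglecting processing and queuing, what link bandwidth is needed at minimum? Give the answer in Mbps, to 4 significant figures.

L = 3880 bits.
Propagation delay = 540 / 180000000 = 3 μs.
Transmission budget = 7.25 − 3 = 4.25 μs.
R ≥ L / t_tx = 3880 bits / 4.25e-06 s = 912.9 Mbps.

912.9 Mbps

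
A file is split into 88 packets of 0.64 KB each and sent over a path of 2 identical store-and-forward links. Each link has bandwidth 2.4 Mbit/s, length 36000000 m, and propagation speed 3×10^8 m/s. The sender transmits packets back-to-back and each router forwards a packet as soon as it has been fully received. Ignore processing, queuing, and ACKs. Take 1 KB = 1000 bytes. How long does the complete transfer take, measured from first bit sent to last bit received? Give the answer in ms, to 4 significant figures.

429.9 ms

Per-hop transmission t_tx = L/R = 5120/2400000 = 2.13333 ms.
Per-hop propagation t_prop = 36000000/300000000 = 120 ms.
Pipeline fill: first packet needs 2·t_tx to clear all hops; remaining 87 packets each add one t_tx.
Total = (2+88-1)·t_tx + 2·t_prop = 89·2.13333 + 2·120 = 429.9 ms.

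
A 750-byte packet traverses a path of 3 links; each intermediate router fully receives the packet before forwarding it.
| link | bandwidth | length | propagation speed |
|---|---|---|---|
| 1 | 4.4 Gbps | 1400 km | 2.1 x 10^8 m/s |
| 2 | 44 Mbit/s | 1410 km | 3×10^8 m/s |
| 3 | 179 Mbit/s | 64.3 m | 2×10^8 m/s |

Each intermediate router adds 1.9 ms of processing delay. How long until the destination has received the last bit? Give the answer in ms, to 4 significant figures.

L = 750 × 8 = 6000 bits.
Transmission delays (L/R per hop): 0.00136364, 0.136364, 0.0335196 ms; sum = 0.171247 ms.
Propagation delays (d/s per hop): 6.66667, 4.7, 0.0003215 ms; sum = 11.367 ms.
Processing at 2 router(s): 2 × 1.9 ms = 3.8 ms.
End-to-end = 15.34 ms.

15.34 ms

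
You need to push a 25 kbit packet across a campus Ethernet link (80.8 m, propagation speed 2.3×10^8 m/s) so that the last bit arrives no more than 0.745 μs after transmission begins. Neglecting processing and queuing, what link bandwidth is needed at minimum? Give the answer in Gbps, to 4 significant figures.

63.50 Gbps

Propagation delay = 80.8 / 2.3e+08 = 0.351304 μs.
Transmission budget = 0.745 − 0.351304 = 0.393696 μs.
R ≥ L / t_tx = 25000 bits / 3.93696e-07 s = 63.50 Gbps.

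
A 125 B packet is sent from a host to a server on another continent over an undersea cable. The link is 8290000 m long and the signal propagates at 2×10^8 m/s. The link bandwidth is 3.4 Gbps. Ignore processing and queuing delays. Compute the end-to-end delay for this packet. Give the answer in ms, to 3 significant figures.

L = 125 × 8 = 1000 bits.
Transmission delay = L/R = 1000 / 3400000000 = 0.000294118 ms.
Propagation delay = d/s = 8290000 m / 200000000 m/s = 41.45 ms.
Total = 41.5 ms.

41.5 ms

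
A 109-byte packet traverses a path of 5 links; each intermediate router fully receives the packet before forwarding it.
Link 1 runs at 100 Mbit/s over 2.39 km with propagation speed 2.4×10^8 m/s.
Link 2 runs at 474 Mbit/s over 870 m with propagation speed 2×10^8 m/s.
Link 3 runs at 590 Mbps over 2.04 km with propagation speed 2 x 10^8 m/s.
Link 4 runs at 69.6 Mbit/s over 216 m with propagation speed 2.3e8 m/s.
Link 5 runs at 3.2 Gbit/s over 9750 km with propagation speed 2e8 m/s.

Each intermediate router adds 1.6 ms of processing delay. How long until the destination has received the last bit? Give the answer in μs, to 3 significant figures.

55200 μs

L = 109 × 8 = 872 bits.
Transmission delays (L/R per hop): 8.72, 1.83966, 1.47797, 12.5287, 0.2725 μs; sum = 24.8389 μs.
Propagation delays (d/s per hop): 9.95833, 4.35, 10.2, 0.93913, 48750 μs; sum = 48775.4 μs.
Processing at 4 router(s): 4 × 1.6 ms = 6400 μs.
End-to-end = 55200 μs.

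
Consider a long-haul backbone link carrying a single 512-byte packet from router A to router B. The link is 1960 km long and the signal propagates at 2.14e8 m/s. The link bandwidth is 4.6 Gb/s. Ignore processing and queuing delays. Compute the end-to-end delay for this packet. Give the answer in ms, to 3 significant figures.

L = 512 × 8 = 4096 bits.
Transmission delay = L/R = 4096 / 4600000000 = 0.000890435 ms.
Propagation delay = d/s = 1960000 m / 214000000 m/s = 9.15888 ms.
Total = 9.16 ms.

9.16 ms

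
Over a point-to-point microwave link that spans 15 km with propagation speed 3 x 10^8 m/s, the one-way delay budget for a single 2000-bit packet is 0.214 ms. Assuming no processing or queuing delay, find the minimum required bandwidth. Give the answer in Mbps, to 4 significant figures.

12.20 Mbps

Propagation delay = 15000 / 300000000 = 0.05 ms.
Transmission budget = 0.214 − 0.05 = 0.164 ms.
R ≥ L / t_tx = 2000 bits / 0.000164 s = 12.20 Mbps.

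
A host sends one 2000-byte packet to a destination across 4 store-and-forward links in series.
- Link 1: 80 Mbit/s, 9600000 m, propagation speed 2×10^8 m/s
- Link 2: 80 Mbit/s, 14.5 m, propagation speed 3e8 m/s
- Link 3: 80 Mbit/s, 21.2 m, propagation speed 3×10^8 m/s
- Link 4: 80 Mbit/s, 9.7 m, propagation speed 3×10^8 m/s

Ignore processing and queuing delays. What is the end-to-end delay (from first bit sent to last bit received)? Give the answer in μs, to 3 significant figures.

L = 2000 × 8 = 16000 bits.
Transmission delay per hop = L/R = 16000/80000000 = 200 μs; 4 hops → 800 μs.
Propagation delays (d/s per hop): 48000, 0.0483333, 0.0706667, 0.0323333 μs; sum = 48000.2 μs.
End-to-end = 48800 μs.

48800 μs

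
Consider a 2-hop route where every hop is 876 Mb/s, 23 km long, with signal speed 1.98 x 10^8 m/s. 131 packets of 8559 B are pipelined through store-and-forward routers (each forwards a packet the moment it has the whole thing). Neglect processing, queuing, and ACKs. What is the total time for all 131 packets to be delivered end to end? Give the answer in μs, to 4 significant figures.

10550 μs

Per-hop transmission t_tx = L/R = 68472/876000000 = 78.1644 μs.
Per-hop propagation t_prop = 23000/198000000 = 116.162 μs.
Pipeline fill: first packet needs 2·t_tx to clear all hops; remaining 130 packets each add one t_tx.
Total = (2+131-1)·t_tx + 2·t_prop = 132·78.1644 + 2·116.162 = 10550 μs.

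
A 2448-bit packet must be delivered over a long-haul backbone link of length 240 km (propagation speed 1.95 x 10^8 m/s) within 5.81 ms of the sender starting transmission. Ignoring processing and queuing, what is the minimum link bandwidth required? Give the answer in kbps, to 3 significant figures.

Propagation delay = 240000 / 195000000 = 1.23077 ms.
Transmission budget = 5.81 − 1.23077 = 4.57923 ms.
R ≥ L / t_tx = 2448 bits / 0.00457923 s = 535 kbps.

535 kbps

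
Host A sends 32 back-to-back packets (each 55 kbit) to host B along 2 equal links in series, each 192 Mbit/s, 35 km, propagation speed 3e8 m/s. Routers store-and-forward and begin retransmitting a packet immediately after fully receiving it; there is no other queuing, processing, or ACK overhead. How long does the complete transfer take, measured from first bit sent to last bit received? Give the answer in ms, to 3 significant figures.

Per-hop transmission t_tx = L/R = 55000/192000000 = 0.286458 ms.
Per-hop propagation t_prop = 35000/300000000 = 0.116667 ms.
Pipeline fill: first packet needs 2·t_tx to clear all hops; remaining 31 packets each add one t_tx.
Total = (2+32-1)·t_tx + 2·t_prop = 33·0.286458 + 2·0.116667 = 9.69 ms.

9.69 ms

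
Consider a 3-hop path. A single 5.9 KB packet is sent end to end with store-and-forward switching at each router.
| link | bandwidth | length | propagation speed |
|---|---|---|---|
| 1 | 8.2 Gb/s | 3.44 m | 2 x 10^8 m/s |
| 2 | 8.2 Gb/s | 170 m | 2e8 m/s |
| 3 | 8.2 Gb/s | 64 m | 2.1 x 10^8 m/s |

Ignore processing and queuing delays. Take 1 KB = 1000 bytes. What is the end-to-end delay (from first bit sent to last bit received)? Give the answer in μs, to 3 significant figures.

18.4 μs

L = 47200 bits.
Transmission delay per hop = L/R = 47200/8.2e+09 = 5.7561 μs; 3 hops → 17.2683 μs.
Propagation delays (d/s per hop): 0.0172, 0.85, 0.304762 μs; sum = 1.17196 μs.
End-to-end = 18.4 μs.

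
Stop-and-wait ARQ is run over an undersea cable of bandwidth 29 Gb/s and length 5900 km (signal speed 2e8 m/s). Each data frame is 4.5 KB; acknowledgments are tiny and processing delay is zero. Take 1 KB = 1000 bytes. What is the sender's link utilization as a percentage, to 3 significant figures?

0.00210 %

t_tx = L/R = 36000/29000000000 = 1.24138e-06 s.
t_prop = 5900000/200000000 = 0.0295 s; RTT = 0.059 s.
Cycle = t_tx + RTT = 0.0590012 s.
Utilization = t_tx / cycle = 1.24138e-06/0.0590012 = 0.00210 %.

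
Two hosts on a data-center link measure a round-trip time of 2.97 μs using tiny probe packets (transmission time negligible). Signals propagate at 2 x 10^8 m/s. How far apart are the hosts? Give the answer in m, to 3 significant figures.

One-way propagation = RTT/2 = 1.485 μs.
d = s × t = 200000000 × 1.485e-06 = 297 m.

297 m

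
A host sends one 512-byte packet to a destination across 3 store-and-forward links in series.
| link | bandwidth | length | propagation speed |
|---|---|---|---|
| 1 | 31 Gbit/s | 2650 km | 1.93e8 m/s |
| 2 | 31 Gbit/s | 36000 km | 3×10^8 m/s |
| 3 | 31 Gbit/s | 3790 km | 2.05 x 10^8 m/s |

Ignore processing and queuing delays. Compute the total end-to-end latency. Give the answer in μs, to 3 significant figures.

L = 512 × 8 = 4096 bits.
Transmission delay per hop = L/R = 4096/31000000000 = 0.132129 μs; 3 hops → 0.396387 μs.
Propagation delays (d/s per hop): 13730.6, 120000, 18487.8 μs; sum = 152218 μs.
End-to-end = 152000 μs.

152000 μs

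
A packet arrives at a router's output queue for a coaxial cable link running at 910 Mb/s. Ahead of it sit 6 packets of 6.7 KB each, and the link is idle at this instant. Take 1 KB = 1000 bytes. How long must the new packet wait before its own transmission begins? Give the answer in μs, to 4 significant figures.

353.4 μs

Each queued packet: L/R = 53600/910000000 = 58.9011 μs.
6 queued → 353.407 μs.
Queuing delay = 353.4 μs.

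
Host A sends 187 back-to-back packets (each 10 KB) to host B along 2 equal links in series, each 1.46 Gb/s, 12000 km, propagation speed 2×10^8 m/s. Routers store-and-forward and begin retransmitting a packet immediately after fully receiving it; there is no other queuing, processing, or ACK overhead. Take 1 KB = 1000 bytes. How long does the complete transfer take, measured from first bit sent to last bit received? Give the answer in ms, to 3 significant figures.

Per-hop transmission t_tx = L/R = 80000/1460000000 = 0.0547945 ms.
Per-hop propagation t_prop = 12000000/200000000 = 60 ms.
Pipeline fill: first packet needs 2·t_tx to clear all hops; remaining 186 packets each add one t_tx.
Total = (2+187-1)·t_tx + 2·t_prop = 188·0.0547945 + 2·60 = 130 ms.

130 ms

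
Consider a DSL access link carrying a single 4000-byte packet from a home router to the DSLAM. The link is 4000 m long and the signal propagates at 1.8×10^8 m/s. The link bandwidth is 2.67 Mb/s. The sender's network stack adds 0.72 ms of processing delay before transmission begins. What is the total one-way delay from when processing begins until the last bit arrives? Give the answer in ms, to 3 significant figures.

L = 4000 × 8 = 32000 bits.
Transmission delay = L/R = 32000 / 2670000 = 11.985 ms.
Propagation delay = d/s = 4000 m / 180000000 m/s = 0.0222222 ms.
Plus processing delay 0.72 ms = 0.72 ms.
Total = 12.7 ms.

12.7 ms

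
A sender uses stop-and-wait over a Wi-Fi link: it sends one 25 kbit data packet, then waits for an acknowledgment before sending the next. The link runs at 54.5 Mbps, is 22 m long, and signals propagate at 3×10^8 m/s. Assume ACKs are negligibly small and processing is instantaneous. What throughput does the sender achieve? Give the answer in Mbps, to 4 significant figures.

54.48 Mbps

t_tx = L/R = 25000/54500000 = 0.000458716 s.
t_prop = 22/300000000 = 7.33333e-08 s; RTT = 1.46667e-07 s.
Cycle = t_tx + RTT = 0.000458862 s.
Throughput = L / cycle = 25000 / 0.000458862 = 54.48 Mbps.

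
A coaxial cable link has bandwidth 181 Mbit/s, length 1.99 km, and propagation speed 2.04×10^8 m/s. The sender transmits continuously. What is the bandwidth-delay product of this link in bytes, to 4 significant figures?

220.7 bytes

Propagation delay = 1990 / 204000000 = 9.7549e-06 s.
BDP = R × t_prop = 181000000 × 9.7549e-06 = 1765.64 bits.
In bytes: 1765.64/8 = 220.7 bytes.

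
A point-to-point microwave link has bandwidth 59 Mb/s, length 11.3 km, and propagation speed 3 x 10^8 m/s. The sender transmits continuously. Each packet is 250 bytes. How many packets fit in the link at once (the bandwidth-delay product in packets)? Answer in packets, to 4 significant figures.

1.111 packets

Propagation delay = 11300 / 300000000 = 3.76667e-05 s.
BDP = R × t_prop = 59000000 × 3.76667e-05 = 2222.33 bits.
In packets of 2000 bits: 1.111 packets.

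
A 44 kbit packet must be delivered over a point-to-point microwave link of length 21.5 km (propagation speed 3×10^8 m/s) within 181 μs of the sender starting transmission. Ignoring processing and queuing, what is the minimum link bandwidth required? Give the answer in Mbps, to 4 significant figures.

Propagation delay = 21500 / 300000000 = 71.6667 μs.
Transmission budget = 181 − 71.6667 = 109.333 μs.
R ≥ L / t_tx = 44000 bits / 0.000109333 s = 402.4 Mbps.

402.4 Mbps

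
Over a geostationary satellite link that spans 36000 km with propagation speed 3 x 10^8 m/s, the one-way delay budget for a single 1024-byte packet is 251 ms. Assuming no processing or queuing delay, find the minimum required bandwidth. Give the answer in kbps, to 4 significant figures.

L = 8192 bits.
Propagation delay = 36000000 / 300000000 = 120 ms.
Transmission budget = 251 − 120 = 131 ms.
R ≥ L / t_tx = 8192 bits / 0.131 s = 62.53 kbps.

62.53 kbps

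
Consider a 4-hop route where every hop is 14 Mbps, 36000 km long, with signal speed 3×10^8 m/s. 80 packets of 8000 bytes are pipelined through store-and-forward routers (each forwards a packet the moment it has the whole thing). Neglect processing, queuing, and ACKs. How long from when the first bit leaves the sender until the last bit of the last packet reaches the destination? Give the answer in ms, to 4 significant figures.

Per-hop transmission t_tx = L/R = 64000/14000000 = 4.57143 ms.
Per-hop propagation t_prop = 36000000/300000000 = 120 ms.
Pipeline fill: first packet needs 4·t_tx to clear all hops; remaining 79 packets each add one t_tx.
Total = (4+80-1)·t_tx + 4·t_prop = 83·4.57143 + 4·120 = 859.4 ms.

859.4 ms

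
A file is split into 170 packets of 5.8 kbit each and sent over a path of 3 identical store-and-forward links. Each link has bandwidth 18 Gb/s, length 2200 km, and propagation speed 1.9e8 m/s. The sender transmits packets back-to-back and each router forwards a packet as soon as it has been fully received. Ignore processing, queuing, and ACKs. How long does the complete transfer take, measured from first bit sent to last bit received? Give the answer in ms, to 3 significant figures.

34.8 ms

Per-hop transmission t_tx = L/R = 5800/18000000000 = 0.000322222 ms.
Per-hop propagation t_prop = 2200000/190000000 = 11.5789 ms.
Pipeline fill: first packet needs 3·t_tx to clear all hops; remaining 169 packets each add one t_tx.
Total = (3+170-1)·t_tx + 3·t_prop = 172·0.000322222 + 3·11.5789 = 34.8 ms.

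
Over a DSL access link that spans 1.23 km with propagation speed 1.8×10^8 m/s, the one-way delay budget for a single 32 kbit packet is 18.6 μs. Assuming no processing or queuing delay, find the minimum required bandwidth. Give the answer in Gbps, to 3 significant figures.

2.72 Gbps

Propagation delay = 1230 / 180000000 = 6.83333 μs.
Transmission budget = 18.6 − 6.83333 = 11.7667 μs.
R ≥ L / t_tx = 32000 bits / 1.17667e-05 s = 2.72 Gbps.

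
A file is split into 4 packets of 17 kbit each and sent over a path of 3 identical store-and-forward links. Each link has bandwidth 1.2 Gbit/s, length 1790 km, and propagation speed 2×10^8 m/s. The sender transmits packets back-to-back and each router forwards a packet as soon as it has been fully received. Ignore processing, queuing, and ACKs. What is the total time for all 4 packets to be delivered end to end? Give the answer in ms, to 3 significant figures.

26.9 ms

Per-hop transmission t_tx = L/R = 17000/1200000000 = 0.0141667 ms.
Per-hop propagation t_prop = 1790000/200000000 = 8.95 ms.
Pipeline fill: first packet needs 3·t_tx to clear all hops; remaining 3 packets each add one t_tx.
Total = (3+4-1)·t_tx + 3·t_prop = 6·0.0141667 + 3·8.95 = 26.9 ms.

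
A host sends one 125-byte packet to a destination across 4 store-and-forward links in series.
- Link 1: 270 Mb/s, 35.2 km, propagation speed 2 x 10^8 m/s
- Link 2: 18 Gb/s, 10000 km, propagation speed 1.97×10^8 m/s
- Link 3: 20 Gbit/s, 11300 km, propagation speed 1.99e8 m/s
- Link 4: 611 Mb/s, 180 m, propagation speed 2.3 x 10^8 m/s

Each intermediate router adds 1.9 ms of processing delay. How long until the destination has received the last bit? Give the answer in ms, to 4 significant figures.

113.4 ms

L = 125 × 8 = 1000 bits.
Transmission delays (L/R per hop): 0.0037037, 5.55556e-05, 5e-05, 0.00163666 ms; sum = 0.00544592 ms.
Propagation delays (d/s per hop): 0.176, 50.7614, 56.7839, 0.000782609 ms; sum = 107.722 ms.
Processing at 3 router(s): 3 × 1.9 ms = 5.7 ms.
End-to-end = 113.4 ms.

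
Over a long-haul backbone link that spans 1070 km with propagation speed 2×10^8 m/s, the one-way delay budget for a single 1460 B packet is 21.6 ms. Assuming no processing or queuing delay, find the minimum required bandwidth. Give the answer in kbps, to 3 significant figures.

719 kbps

L = 11680 bits.
Propagation delay = 1070000 / 200000000 = 5.35 ms.
Transmission budget = 21.6 − 5.35 = 16.25 ms.
R ≥ L / t_tx = 11680 bits / 0.01625 s = 719 kbps.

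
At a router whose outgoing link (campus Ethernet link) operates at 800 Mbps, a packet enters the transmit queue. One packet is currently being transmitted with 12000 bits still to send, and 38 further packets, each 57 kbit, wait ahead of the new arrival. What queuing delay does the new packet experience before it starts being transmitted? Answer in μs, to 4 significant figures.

2723 μs

Each queued packet: L/R = 57000/800000000 = 71.25 μs.
38 queued → 2707.5 μs.
Plus remaining 12000 bits of current packet: 15 μs.
Queuing delay = 2723 μs.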